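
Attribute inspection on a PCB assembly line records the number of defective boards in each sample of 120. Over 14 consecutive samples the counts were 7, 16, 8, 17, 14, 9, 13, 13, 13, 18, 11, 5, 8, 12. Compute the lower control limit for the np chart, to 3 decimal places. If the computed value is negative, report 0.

1.960

p̄ = Σdᵢ / (k·n) = 164 / (14 × 120) = 0.09762
LCL = np̄ − 3·√(np̄(1−p̄)) = 11.7143 − 3 × 3.2513 = 1.9605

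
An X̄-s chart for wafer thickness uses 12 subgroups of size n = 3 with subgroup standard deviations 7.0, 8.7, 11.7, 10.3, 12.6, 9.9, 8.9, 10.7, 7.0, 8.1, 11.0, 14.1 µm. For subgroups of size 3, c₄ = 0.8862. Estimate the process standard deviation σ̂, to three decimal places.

s̄ = (7.0 + 8.7 + 11.7 + 10.3 + 12.6 + 9.9 + 8.9 + 10.7 + 7.0 + 8.1 + 11.0 + 14.1) / 12 = 10.0000
σ̂ = s̄ / c₄ = 10.0000 / 0.8862 = 11.2841

11.284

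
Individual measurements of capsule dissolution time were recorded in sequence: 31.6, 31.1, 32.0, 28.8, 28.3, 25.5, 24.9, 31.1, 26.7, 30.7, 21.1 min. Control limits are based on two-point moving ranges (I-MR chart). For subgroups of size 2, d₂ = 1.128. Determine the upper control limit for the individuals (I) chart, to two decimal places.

X̄ = (31.6 + 31.1 + 32.0 + 28.8 + 28.3 + 25.5 + 24.9 + 31.1 + 26.7 + 30.7 + 21.1) / 11 = 28.3455
Moving ranges: 0.5, 0.9, 3.2, 0.5, 2.8, 0.6, 6.2, 4.4, 4.0, 9.6; M̄R̄ = 32.7000 / 10 = 3.2700
UCL = X̄ + 3·M̄R̄/d₂ = 28.3455 + 3 × 3.2700 / 1.128 = 37.0423

37.04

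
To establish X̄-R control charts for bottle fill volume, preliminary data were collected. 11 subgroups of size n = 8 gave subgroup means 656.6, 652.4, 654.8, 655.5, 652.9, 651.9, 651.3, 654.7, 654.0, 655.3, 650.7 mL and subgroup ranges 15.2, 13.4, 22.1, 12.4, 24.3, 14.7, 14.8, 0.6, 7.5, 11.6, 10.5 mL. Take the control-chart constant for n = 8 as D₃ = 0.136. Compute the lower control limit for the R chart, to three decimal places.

1.819

R̄ = (15.2 + 13.4 + 22.1 + 12.4 + 24.3 + 14.7 + 14.8 + 0.6 + 7.5 + 11.6 + 10.5) / 11 = 147.1000 / 11 = 13.3727
LCL_R = D₃·R̄ = 0.136 × 13.3727 = 1.8187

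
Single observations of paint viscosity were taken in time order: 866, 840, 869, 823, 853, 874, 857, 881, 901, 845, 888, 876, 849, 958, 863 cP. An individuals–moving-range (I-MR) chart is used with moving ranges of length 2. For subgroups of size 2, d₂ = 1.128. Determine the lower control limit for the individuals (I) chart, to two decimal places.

X̄ = (866 + 840 + 869 + 823 + 853 + 874 + 857 + 881 + 901 + 845 + 888 + 876 + 849 + 958 + 863) / 15 = 869.5333
Moving ranges: 26, 29, 46, 30, 21, 17, 24, 20, 56, 43, 12, 27, 109, 95; M̄R̄ = 555.0000 / 14 = 39.6429
LCL = X̄ − 3·M̄R̄/d₂ = 869.5333 − 3 × 39.6429 / 1.128 = 764.1002

764.10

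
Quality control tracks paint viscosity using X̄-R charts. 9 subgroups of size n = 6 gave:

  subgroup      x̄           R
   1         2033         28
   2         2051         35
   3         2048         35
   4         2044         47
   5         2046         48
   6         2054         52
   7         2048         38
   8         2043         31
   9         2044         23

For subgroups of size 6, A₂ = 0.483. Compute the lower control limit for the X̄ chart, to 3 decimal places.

X̄̄ = (2033 + 2051 + 2048 + 2044 + 2046 + 2054 + 2048 + 2043 + 2044) / 9 = 18411.0000 / 9 = 2045.6667
R̄ = (28 + 35 + 35 + 47 + 48 + 52 + 38 + 31 + 23) / 9 = 337.0000 / 9 = 37.4444
LCL = X̄̄ − A₂·R̄ = 2045.6667 − 0.483 × 37.4444 = 2027.5810

2027.581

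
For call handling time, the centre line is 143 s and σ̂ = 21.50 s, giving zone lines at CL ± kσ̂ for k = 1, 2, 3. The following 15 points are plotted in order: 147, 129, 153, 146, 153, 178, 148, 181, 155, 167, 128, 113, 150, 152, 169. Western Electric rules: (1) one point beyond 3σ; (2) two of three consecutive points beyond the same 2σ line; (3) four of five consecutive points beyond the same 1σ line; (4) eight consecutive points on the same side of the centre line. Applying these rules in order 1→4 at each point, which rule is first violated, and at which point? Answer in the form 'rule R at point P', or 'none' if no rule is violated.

Zone of each point (C = within 1σ̂, B = 1σ̂–2σ̂, A = 2σ̂–3σ̂, * = beyond 3σ̂; sign = side of CL): 1:+C, 2:-C, 3:+C, 4:+C, 5:+C, 6:+B, 7:+C, 8:+B, 9:+C, 10:+B, 11:-C, 12:-B, 13:+C, 14:+C, 15:+B
Rule 4 (eight consecutive points on the same side of the centre line) is satisfied at point 10.

rule 4 at point 10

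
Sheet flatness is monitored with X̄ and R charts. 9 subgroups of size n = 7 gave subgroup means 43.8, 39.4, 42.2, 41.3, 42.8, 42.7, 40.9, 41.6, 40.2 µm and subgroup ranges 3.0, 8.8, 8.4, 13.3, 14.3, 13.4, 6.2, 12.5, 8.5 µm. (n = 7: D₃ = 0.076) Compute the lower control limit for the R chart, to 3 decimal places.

R̄ = (3.0 + 8.8 + 8.4 + 13.3 + 14.3 + 13.4 + 6.2 + 12.5 + 8.5) / 9 = 88.4000 / 9 = 9.8222
LCL_R = D₃·R̄ = 0.076 × 9.8222 = 0.7465

0.746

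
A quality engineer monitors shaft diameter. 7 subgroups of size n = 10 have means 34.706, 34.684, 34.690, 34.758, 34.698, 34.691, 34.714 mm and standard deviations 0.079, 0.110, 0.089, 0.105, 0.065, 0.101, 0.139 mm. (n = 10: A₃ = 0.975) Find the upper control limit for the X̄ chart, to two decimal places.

X̄̄ = (34.706 + 34.684 + 34.690 + 34.758 + 34.698 + 34.691 + 34.714) / 7 = 34.7059
s̄ = (0.079 + 0.110 + 0.089 + 0.105 + 0.065 + 0.101 + 0.139) / 7 = 0.0983
UCL = X̄̄ + A₃·s̄ = 34.7059 + 0.975 × 0.0983 = 34.8017

34.80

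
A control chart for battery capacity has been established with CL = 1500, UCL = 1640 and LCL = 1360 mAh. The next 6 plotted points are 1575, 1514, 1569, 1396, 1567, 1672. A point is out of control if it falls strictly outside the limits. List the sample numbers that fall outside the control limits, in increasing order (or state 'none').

Compare each point to [1360, 1640]: sample 6 = 1672 > UCL.

6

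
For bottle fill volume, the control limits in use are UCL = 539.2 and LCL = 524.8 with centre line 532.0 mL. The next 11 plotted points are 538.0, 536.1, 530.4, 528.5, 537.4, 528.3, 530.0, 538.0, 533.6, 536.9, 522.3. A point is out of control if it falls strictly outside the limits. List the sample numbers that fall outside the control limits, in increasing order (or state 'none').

Compare each point to [524.8, 539.2]: sample 11 = 522.3 < LCL.

11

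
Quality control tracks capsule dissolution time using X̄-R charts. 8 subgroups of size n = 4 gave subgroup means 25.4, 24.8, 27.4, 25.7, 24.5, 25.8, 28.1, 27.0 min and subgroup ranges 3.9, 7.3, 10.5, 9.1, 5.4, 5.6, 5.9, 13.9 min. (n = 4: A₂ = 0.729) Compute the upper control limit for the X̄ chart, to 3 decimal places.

31.701

X̄̄ = (25.4 + 24.8 + 27.4 + 25.7 + 24.5 + 25.8 + 28.1 + 27.0) / 8 = 208.7000 / 8 = 26.0875
R̄ = (3.9 + 7.3 + 10.5 + 9.1 + 5.4 + 5.6 + 5.9 + 13.9) / 8 = 61.6000 / 8 = 7.7000
UCL = X̄̄ + A₂·R̄ = 26.0875 + 0.729 × 7.7000 = 31.7008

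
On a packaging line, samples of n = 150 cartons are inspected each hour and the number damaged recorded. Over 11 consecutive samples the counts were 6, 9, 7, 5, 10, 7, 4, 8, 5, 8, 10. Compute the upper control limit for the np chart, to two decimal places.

15.03

p̄ = Σdᵢ / (k·n) = 79 / (11 × 150) = 0.04788
UCL = np̄ + 3·√(np̄(1−p̄)) = 7.1818 + 3 × √(7.1818×0.95212) = 7.1818 + 3 × 2.6149 = 15.0267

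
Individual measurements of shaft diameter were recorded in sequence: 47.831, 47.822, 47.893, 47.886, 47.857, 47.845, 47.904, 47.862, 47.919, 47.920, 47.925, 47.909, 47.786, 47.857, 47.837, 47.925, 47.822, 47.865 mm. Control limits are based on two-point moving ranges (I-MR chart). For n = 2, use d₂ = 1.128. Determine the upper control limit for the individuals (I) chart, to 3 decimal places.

47.989

X̄ = (47.831 + 47.822 + 47.893 + 47.886 + 47.857 + 47.845 + 47.904 + 47.862 + 47.919 + 47.920 + 47.925 + 47.909 + 47.786 + 47.857 + 47.837 + 47.925 + 47.822 + 47.865) / 18 = 47.8703
Moving ranges: 0.009, 0.071, 0.007, 0.029, 0.012, 0.059, 0.042, 0.057, 0.001, 0.005, 0.016, 0.123, 0.071, 0.020, 0.088, 0.103, 0.043; M̄R̄ = 0.7560 / 17 = 0.0445
UCL = X̄ + 3·M̄R̄/d₂ = 47.8703 + 3 × 0.0445 / 1.128 = 47.9886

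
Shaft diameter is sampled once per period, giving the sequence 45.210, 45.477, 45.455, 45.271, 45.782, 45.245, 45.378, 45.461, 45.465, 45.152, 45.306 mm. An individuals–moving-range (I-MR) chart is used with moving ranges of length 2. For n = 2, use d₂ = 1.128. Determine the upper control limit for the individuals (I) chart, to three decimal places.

45.969

X̄ = (45.210 + 45.477 + 45.455 + 45.271 + 45.782 + 45.245 + 45.378 + 45.461 + 45.465 + 45.152 + 45.306) / 11 = 45.3820
Moving ranges: 0.267, 0.022, 0.184, 0.511, 0.537, 0.133, 0.083, 0.004, 0.313, 0.154; M̄R̄ = 2.2080 / 10 = 0.2208
UCL = X̄ + 3·M̄R̄/d₂ = 45.3820 + 3 × 0.2208 / 1.128 = 45.9692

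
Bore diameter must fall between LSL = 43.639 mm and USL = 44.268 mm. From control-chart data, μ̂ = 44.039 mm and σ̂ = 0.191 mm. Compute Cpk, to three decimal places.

Cpu = (USL − μ̂) / (3σ̂) = (44.268 − 44.039) / (3 × 0.191) = 0.3997; Cpl = (μ̂ − LSL) / (3σ̂) = (44.039 − 43.639) / (3 × 0.191) = 0.6981; Cpk = min(Cpu, Cpl) = 0.3997

0.400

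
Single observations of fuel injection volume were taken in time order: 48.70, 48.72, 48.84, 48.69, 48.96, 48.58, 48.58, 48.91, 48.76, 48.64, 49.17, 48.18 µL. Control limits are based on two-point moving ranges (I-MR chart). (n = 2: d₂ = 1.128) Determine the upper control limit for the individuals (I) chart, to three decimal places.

X̄ = (48.70 + 48.72 + 48.84 + 48.69 + 48.96 + 48.58 + 48.58 + 48.91 + 48.76 + 48.64 + 49.17 + 48.18) / 12 = 48.7275
Moving ranges: 0.02, 0.12, 0.15, 0.27, 0.38, 0.00, 0.33, 0.15, 0.12, 0.53, 0.99; M̄R̄ = 3.0600 / 11 = 0.2782
UCL = X̄ + 3·M̄R̄/d₂ = 48.7275 + 3 × 0.2782 / 1.128 = 49.4673

49.467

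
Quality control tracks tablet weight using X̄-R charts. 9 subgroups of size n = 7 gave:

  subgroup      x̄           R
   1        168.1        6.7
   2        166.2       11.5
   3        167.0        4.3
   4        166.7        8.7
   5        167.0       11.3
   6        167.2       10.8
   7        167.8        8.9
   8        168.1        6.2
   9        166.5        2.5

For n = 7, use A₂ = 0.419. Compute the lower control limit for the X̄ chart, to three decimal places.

X̄̄ = (168.1 + 166.2 + 167.0 + 166.7 + 167.0 + 167.2 + 167.8 + 168.1 + 166.5) / 9 = 1504.6000 / 9 = 167.1778
R̄ = (6.7 + 11.5 + 4.3 + 8.7 + 11.3 + 10.8 + 8.9 + 6.2 + 2.5) / 9 = 70.9000 / 9 = 7.8778
LCL = X̄̄ − A₂·R̄ = 167.1778 − 0.419 × 7.8778 = 163.8770

163.877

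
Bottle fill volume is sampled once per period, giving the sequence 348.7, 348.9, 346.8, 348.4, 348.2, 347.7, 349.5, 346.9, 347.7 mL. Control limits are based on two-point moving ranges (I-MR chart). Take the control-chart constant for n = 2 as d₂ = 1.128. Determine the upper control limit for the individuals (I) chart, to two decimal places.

351.35

X̄ = (348.7 + 348.9 + 346.8 + 348.4 + 348.2 + 347.7 + 349.5 + 346.9 + 347.7) / 9 = 348.0889
Moving ranges: 0.2, 2.1, 1.6, 0.2, 0.5, 1.8, 2.6, 0.8; M̄R̄ = 9.8000 / 8 = 1.2250
UCL = X̄ + 3·M̄R̄/d₂ = 348.0889 + 3 × 1.2250 / 1.128 = 351.3469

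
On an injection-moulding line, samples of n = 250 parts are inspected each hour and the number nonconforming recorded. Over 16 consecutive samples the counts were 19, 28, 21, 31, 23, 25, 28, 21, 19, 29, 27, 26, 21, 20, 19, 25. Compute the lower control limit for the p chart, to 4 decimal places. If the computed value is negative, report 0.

0.0397

p̄ = Σdᵢ / (k·n) = 382 / (16 × 250) = 0.09550
LCL = p̄ − 3·√(p̄(1−p̄)/n) = 0.09550 − 3 × 0.01859 = 0.03974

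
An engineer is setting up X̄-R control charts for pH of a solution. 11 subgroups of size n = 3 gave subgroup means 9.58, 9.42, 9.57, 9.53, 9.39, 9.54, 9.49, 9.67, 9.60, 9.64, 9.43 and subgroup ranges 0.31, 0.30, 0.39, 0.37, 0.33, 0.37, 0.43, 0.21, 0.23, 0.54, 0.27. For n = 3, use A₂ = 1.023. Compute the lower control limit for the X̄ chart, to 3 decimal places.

9.184

X̄̄ = (9.58 + 9.42 + 9.57 + 9.53 + 9.39 + 9.54 + 9.49 + 9.67 + 9.60 + 9.64 + 9.43) / 11 = 104.8600 / 11 = 9.5327
R̄ = (0.31 + 0.30 + 0.39 + 0.37 + 0.33 + 0.37 + 0.43 + 0.21 + 0.23 + 0.54 + 0.27) / 11 = 3.7500 / 11 = 0.3409
LCL = X̄̄ − A₂·R̄ = 9.5327 − 1.023 × 0.3409 = 9.1840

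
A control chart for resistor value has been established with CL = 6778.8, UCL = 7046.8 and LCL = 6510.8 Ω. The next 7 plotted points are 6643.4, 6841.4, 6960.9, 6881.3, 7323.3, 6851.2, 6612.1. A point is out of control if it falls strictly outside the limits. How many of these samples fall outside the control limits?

Compare each point to [6510.8, 7046.8]: sample 5 = 7323.3 > UCL.

1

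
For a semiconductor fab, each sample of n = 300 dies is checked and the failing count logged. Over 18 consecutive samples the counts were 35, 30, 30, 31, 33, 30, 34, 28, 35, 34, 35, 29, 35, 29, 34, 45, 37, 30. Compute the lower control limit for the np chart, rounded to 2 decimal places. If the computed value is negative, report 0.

16.74

p̄ = Σdᵢ / (k·n) = 594 / (18 × 300) = 0.11000
LCL = np̄ − 3·√(np̄(1−p̄)) = 33.0000 − 3 × 5.4194 = 16.7418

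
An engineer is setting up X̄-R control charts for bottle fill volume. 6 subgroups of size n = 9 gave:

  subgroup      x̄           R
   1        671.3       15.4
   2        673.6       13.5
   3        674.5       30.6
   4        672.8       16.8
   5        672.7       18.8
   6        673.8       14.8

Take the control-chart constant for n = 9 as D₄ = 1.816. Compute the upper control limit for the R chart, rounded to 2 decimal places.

R̄ = (15.4 + 13.5 + 30.6 + 16.8 + 18.8 + 14.8) / 6 = 109.9000 / 6 = 18.3167
UCL_R = D₄·R̄ = 1.816 × 18.3167 = 33.2631

33.26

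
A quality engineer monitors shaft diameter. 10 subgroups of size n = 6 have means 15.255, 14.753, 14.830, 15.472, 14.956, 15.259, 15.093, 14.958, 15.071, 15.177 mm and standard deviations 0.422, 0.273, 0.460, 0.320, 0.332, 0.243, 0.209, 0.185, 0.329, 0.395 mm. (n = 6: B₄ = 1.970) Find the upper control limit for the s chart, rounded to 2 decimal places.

0.62

s̄ = (0.422 + 0.273 + 0.460 + 0.320 + 0.332 + 0.243 + 0.209 + 0.185 + 0.329 + 0.395) / 10 = 0.3168
UCL_s = B₄·s̄ = 1.970 × 0.3168 = 0.6241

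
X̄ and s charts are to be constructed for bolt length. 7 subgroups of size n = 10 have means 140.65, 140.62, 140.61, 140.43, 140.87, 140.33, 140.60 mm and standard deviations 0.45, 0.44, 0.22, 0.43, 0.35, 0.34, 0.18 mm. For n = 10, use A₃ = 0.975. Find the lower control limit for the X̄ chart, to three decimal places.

X̄̄ = (140.65 + 140.62 + 140.61 + 140.43 + 140.87 + 140.33 + 140.60) / 7 = 140.5871
s̄ = (0.45 + 0.44 + 0.22 + 0.43 + 0.35 + 0.34 + 0.18) / 7 = 0.3443
LCL = X̄̄ − A₃·s̄ = 140.5871 − 0.975 × 0.3443 = 140.2515

140.251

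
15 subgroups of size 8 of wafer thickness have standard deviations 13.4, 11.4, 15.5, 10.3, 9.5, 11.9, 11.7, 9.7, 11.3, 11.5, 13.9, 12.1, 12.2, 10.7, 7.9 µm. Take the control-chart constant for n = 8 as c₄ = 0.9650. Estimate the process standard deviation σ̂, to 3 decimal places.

11.952

s̄ = (13.4 + 11.4 + 15.5 + 10.3 + 9.5 + 11.9 + 11.7 + 9.7 + 11.3 + 11.5 + 13.9 + 12.1 + 12.2 + 10.7 + 7.9) / 15 = 11.5333
σ̂ = s̄ / c₄ = 11.5333 / 0.9650 = 11.9516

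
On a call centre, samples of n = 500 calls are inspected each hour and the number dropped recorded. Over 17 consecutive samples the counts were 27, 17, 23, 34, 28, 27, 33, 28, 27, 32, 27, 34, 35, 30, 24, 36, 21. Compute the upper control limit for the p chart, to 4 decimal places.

0.0879

p̄ = Σdᵢ / (k·n) = 483 / (17 × 500) = 0.05682
UCL = p̄ + 3·√(p̄(1−p̄)/n) = 0.05682 + 3 × √(0.05682×0.94318/500) = 0.05682 + 3 × 0.01035 = 0.08788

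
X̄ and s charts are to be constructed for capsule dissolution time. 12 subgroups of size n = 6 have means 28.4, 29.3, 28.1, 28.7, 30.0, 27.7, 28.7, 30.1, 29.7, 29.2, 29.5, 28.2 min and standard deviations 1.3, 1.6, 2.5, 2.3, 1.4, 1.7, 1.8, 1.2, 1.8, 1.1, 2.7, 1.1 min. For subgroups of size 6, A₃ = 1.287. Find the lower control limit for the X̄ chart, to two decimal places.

26.77

X̄̄ = (28.4 + 29.3 + 28.1 + 28.7 + 30.0 + 27.7 + 28.7 + 30.1 + 29.7 + 29.2 + 29.5 + 28.2) / 12 = 28.9667
s̄ = (1.3 + 1.6 + 2.5 + 2.3 + 1.4 + 1.7 + 1.8 + 1.2 + 1.8 + 1.1 + 2.7 + 1.1) / 12 = 1.7083
LCL = X̄̄ − A₃·s̄ = 28.9667 − 1.287 × 1.7083 = 26.7680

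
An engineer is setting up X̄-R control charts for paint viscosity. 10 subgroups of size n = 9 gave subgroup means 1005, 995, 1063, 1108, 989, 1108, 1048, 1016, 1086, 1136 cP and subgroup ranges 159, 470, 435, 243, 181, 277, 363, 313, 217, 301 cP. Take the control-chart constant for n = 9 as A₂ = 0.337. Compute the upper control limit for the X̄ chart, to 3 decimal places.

1155.118

X̄̄ = (1005 + 995 + 1063 + 1108 + 989 + 1108 + 1048 + 1016 + 1086 + 1136) / 10 = 10554.0000 / 10 = 1055.4000
R̄ = (159 + 470 + 435 + 243 + 181 + 277 + 363 + 313 + 217 + 301) / 10 = 2959.0000 / 10 = 295.9000
UCL = X̄̄ + A₂·R̄ = 1055.4000 + 0.337 × 295.9000 = 1155.1183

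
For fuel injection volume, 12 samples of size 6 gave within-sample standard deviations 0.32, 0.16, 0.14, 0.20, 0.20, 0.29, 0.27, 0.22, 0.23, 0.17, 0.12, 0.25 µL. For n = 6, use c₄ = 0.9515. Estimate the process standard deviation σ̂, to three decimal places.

0.225

s̄ = (0.32 + 0.16 + 0.14 + 0.20 + 0.20 + 0.29 + 0.27 + 0.22 + 0.23 + 0.17 + 0.12 + 0.25) / 12 = 0.2142
σ̂ = s̄ / c₄ = 0.2142 / 0.9515 = 0.2251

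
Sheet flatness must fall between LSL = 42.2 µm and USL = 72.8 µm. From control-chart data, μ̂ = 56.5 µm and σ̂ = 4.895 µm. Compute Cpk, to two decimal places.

Cpu = (USL − μ̂) / (3σ̂) = (72.8 − 56.5) / (3 × 4.895) = 1.1100; Cpl = (μ̂ − LSL) / (3σ̂) = (56.5 − 42.2) / (3 × 4.895) = 0.9738; Cpk = min(Cpu, Cpl) = 0.9738

0.97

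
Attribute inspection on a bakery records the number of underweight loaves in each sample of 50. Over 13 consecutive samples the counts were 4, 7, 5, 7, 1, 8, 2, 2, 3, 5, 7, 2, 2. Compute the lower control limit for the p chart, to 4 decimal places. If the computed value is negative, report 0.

0.0000

p̄ = Σdᵢ / (k·n) = 55 / (13 × 50) = 0.08462
LCL = p̄ − 3·√(p̄(1−p̄)/n) = 0.08462 − 3 × 0.03936 = -0.03346 → 0 (negative, so LCL = 0)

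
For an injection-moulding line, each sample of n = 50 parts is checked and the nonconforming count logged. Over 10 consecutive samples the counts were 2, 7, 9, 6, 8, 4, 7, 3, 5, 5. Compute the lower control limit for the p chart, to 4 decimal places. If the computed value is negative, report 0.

p̄ = Σdᵢ / (k·n) = 56 / (10 × 50) = 0.11200
LCL = p̄ − 3·√(p̄(1−p̄)/n) = 0.11200 − 3 × 0.04460 = -0.02180 → 0 (negative, so LCL = 0)

0.0000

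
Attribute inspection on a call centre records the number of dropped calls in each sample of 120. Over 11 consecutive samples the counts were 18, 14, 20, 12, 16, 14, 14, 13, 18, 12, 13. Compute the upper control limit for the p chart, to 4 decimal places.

0.2146

p̄ = Σdᵢ / (k·n) = 164 / (11 × 120) = 0.12424
UCL = p̄ + 3·√(p̄(1−p̄)/n) = 0.12424 + 3 × √(0.12424×0.87576/120) = 0.12424 + 3 × 0.03011 = 0.21458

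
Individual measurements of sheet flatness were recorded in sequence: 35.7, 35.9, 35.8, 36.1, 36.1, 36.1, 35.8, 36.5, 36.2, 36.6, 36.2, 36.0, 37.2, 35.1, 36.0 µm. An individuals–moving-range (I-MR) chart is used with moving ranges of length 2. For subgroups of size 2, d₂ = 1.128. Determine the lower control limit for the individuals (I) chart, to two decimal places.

34.74

X̄ = (35.7 + 35.9 + 35.8 + 36.1 + 36.1 + 36.1 + 35.8 + 36.5 + 36.2 + 36.6 + 36.2 + 36.0 + 37.2 + 35.1 + 36.0) / 15 = 36.0867
Moving ranges: 0.2, 0.1, 0.3, 0.0, 0.0, 0.3, 0.7, 0.3, 0.4, 0.4, 0.2, 1.2, 2.1, 0.9; M̄R̄ = 7.1000 / 14 = 0.5071
LCL = X̄ − 3·M̄R̄/d₂ = 36.0867 − 3 × 0.5071 / 1.128 = 34.7379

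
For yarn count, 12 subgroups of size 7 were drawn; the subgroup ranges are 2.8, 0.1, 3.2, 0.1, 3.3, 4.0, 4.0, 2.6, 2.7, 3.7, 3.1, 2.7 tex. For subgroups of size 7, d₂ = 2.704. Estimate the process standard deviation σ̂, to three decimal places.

0.995

R̄ = (2.8 + 0.1 + 3.2 + 0.1 + 3.3 + 4.0 + 4.0 + 2.6 + 2.7 + 3.7 + 3.1 + 2.7) / 12 = 2.6917
σ̂ = R̄ / d₂ = 2.6917 / 2.704 = 0.9954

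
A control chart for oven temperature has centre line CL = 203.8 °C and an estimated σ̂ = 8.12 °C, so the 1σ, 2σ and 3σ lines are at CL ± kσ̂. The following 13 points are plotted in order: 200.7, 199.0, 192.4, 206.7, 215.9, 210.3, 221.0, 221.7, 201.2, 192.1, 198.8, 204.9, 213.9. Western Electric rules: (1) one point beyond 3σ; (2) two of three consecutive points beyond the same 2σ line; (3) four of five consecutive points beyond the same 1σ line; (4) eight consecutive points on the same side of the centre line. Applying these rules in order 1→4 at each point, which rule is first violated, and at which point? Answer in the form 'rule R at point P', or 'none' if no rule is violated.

rule 2 at point 8

Zone of each point (C = within 1σ̂, B = 1σ̂–2σ̂, A = 2σ̂–3σ̂, * = beyond 3σ̂; sign = side of CL): 1:-C, 2:-C, 3:-B, 4:+C, 5:+B, 6:+C, 7:+A, 8:+A, 9:-C, 10:-B, 11:-C, 12:+C, 13:+B
Rule 2 (two of three consecutive points beyond the same 2σ limit) is satisfied at point 8.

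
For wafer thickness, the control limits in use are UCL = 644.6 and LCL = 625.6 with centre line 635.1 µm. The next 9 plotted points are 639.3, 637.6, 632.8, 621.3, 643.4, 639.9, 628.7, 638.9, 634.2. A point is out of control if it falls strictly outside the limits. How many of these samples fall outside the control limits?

Compare each point to [625.6, 644.6]: sample 4 = 621.3 < LCL.

1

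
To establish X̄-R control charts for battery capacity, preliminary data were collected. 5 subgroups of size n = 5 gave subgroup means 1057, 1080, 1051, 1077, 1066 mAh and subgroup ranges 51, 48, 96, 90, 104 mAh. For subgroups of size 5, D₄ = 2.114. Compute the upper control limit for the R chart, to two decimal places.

R̄ = (51 + 48 + 96 + 90 + 104) / 5 = 389.0000 / 5 = 77.8000
UCL_R = D₄·R̄ = 2.114 × 77.8000 = 164.4692

164.47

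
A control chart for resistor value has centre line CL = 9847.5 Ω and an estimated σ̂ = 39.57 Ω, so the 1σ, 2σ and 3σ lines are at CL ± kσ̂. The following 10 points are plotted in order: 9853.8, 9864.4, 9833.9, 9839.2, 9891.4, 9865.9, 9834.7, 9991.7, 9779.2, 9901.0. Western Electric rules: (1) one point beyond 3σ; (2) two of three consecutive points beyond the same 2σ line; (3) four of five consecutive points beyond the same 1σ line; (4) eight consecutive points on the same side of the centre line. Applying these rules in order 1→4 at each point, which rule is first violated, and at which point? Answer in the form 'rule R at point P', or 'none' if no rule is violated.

Zone of each point (C = within 1σ̂, B = 1σ̂–2σ̂, A = 2σ̂–3σ̂, * = beyond 3σ̂; sign = side of CL): 1:+C, 2:+C, 3:-C, 4:-C, 5:+B, 6:+C, 7:-C, 8:+*, 9:-B, 10:+B
Rule 1 (one point beyond the 3σ limits) is satisfied at point 8.

rule 1 at point 8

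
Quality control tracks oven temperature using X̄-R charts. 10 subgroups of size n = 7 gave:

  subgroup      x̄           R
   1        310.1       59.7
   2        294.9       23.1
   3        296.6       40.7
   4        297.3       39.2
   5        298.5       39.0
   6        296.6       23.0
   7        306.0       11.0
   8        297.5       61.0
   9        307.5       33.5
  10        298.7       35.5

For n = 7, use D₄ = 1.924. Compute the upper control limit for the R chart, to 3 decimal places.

70.361

R̄ = (59.7 + 23.1 + 40.7 + 39.2 + 39.0 + 23.0 + 11.0 + 61.0 + 33.5 + 35.5) / 10 = 365.7000 / 10 = 36.5700
UCL_R = D₄·R̄ = 1.924 × 36.5700 = 70.3607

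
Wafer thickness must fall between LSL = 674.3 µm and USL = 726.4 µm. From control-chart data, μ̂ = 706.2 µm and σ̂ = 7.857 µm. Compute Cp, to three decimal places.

1.105

Cp = (USL − LSL) / (6σ̂) = (726.4 − 674.3) / (6 × 7.857) = 52.1000 / 47.1420 = 1.1052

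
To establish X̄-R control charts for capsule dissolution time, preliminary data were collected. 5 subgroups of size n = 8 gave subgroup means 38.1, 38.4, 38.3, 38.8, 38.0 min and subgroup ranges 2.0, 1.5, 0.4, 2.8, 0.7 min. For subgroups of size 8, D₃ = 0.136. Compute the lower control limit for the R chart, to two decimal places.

R̄ = (2.0 + 1.5 + 0.4 + 2.8 + 0.7) / 5 = 7.4000 / 5 = 1.4800
LCL_R = D₃·R̄ = 0.136 × 1.4800 = 0.2013

0.20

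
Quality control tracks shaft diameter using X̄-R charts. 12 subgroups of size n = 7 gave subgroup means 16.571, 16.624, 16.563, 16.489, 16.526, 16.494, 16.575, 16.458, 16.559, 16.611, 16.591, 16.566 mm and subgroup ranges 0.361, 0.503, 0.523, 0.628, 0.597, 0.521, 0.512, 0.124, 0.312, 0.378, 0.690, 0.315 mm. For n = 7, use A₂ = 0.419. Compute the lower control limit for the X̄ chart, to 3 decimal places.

16.361

X̄̄ = (16.571 + 16.624 + 16.563 + 16.489 + 16.526 + 16.494 + 16.575 + 16.458 + 16.559 + 16.611 + 16.591 + 16.566) / 12 = 198.6270 / 12 = 16.5523
R̄ = (0.361 + 0.503 + 0.523 + 0.628 + 0.597 + 0.521 + 0.512 + 0.124 + 0.312 + 0.378 + 0.690 + 0.315) / 12 = 5.4640 / 12 = 0.4553
LCL = X̄̄ − A₂·R̄ = 16.5523 − 0.419 × 0.4553 = 16.3615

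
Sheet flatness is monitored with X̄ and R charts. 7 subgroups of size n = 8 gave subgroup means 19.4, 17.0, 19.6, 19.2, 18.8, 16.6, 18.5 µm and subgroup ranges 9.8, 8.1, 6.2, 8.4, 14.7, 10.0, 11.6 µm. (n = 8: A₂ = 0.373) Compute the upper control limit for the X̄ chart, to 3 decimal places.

22.109

X̄̄ = (19.4 + 17.0 + 19.6 + 19.2 + 18.8 + 16.6 + 18.5) / 7 = 129.1000 / 7 = 18.4429
R̄ = (9.8 + 8.1 + 6.2 + 8.4 + 14.7 + 10.0 + 11.6) / 7 = 68.8000 / 7 = 9.8286
UCL = X̄̄ + A₂·R̄ = 18.4429 + 0.373 × 9.8286 = 22.1089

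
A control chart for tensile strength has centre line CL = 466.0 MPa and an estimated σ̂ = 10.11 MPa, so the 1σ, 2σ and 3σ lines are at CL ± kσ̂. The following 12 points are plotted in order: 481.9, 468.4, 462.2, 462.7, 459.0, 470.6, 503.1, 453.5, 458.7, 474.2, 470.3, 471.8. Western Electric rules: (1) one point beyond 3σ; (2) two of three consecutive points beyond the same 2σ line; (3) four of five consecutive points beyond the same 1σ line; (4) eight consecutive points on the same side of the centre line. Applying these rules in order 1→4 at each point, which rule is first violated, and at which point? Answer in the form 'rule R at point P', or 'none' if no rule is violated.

rule 1 at point 7

Zone of each point (C = within 1σ̂, B = 1σ̂–2σ̂, A = 2σ̂–3σ̂, * = beyond 3σ̂; sign = side of CL): 1:+B, 2:+C, 3:-C, 4:-C, 5:-C, 6:+C, 7:+*, 8:-B, 9:-C, 10:+C, 11:+C, 12:+C
Rule 1 (one point beyond the 3σ limits) is satisfied at point 7.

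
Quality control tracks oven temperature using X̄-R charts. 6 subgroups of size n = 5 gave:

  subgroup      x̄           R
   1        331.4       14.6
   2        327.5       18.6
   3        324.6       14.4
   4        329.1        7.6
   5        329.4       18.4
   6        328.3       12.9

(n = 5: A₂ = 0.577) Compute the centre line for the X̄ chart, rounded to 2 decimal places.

X̄̄ = (331.4 + 327.5 + 324.6 + 329.1 + 329.4 + 328.3) / 6 = 1970.3000 / 6 = 328.3833
CL = X̄̄ = 328.3833

328.38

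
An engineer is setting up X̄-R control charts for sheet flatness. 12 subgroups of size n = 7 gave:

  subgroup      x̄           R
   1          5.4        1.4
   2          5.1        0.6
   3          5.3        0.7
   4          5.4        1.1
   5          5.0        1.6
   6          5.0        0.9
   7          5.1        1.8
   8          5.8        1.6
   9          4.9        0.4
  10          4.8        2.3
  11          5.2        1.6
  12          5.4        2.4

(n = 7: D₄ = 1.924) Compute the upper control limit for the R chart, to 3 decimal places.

2.629

R̄ = (1.4 + 0.6 + 0.7 + 1.1 + 1.6 + 0.9 + 1.8 + 1.6 + 0.4 + 2.3 + 1.6 + 2.4) / 12 = 16.4000 / 12 = 1.3667
UCL_R = D₄·R̄ = 1.924 × 1.3667 = 2.6295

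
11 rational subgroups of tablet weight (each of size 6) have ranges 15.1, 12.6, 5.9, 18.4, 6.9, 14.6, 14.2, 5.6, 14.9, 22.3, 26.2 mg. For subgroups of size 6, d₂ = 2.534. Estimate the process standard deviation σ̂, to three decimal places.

5.622

R̄ = (15.1 + 12.6 + 5.9 + 18.4 + 6.9 + 14.6 + 14.2 + 5.6 + 14.9 + 22.3 + 26.2) / 11 = 14.2455
σ̂ = R̄ / d₂ = 14.2455 / 2.534 = 5.6217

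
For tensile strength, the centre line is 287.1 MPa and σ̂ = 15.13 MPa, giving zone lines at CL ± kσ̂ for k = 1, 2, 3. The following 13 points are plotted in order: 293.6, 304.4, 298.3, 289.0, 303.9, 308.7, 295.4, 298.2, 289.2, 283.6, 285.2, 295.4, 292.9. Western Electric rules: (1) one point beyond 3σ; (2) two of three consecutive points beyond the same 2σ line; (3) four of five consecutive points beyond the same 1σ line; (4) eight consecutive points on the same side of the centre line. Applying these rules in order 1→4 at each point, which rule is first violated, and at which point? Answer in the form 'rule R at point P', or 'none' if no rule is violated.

Zone of each point (C = within 1σ̂, B = 1σ̂–2σ̂, A = 2σ̂–3σ̂, * = beyond 3σ̂; sign = side of CL): 1:+C, 2:+B, 3:+C, 4:+C, 5:+B, 6:+B, 7:+C, 8:+C, 9:+C, 10:-C, 11:-C, 12:+C, 13:+C
Rule 4 (eight consecutive points on the same side of the centre line) is satisfied at point 8.

rule 4 at point 8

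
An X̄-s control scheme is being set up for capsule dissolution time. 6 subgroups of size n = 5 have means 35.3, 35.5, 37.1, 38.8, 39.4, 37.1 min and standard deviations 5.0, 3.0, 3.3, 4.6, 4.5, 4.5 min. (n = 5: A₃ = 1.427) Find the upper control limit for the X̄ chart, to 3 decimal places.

X̄̄ = (35.3 + 35.5 + 37.1 + 38.8 + 39.4 + 37.1) / 6 = 37.2000
s̄ = (5.0 + 3.0 + 3.3 + 4.6 + 4.5 + 4.5) / 6 = 4.1500
UCL = X̄̄ + A₃·s̄ = 37.2000 + 1.427 × 4.1500 = 43.1220

43.122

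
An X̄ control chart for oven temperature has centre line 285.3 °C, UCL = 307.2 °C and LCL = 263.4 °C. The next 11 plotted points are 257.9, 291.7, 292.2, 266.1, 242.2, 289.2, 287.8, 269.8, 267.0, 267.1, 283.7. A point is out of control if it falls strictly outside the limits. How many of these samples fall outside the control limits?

Compare each point to [263.4, 307.2]: sample 1 = 257.9 < LCL; sample 5 = 242.2 < LCL.

2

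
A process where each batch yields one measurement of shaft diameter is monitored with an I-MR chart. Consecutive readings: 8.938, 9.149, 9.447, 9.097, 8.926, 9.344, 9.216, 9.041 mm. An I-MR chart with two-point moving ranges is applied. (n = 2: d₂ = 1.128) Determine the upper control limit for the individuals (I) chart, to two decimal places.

9.81

X̄ = (8.938 + 9.149 + 9.447 + 9.097 + 8.926 + 9.344 + 9.216 + 9.041) / 8 = 9.1448
Moving ranges: 0.211, 0.298, 0.350, 0.171, 0.418, 0.128, 0.175; M̄R̄ = 1.7510 / 7 = 0.2501
UCL = X̄ + 3·M̄R̄/d₂ = 9.1448 + 3 × 0.2501 / 1.128 = 9.8100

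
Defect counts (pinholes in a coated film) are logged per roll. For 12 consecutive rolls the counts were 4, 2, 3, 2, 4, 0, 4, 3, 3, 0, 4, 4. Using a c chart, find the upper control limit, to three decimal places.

c̄ = (4 + 2 + 3 + 2 + 4 + 0 + 4 + 3 + 3 + 0 + 4 + 4) / 12 = 33 / 12 = 2.7500
UCL = c̄ + 3√c̄ = 2.7500 + 3 × √2.7500 = 2.7500 + 3 × 1.6583 = 7.7249

7.725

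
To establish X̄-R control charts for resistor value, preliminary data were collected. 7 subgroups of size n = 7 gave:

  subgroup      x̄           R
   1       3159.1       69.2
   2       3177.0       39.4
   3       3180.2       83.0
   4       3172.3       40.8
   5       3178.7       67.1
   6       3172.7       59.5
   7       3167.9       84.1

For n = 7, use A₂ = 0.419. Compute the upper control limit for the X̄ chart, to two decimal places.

3199.08

X̄̄ = (3159.1 + 3177.0 + 3180.2 + 3172.3 + 3178.7 + 3172.7 + 3167.9) / 7 = 22207.9000 / 7 = 3172.5571
R̄ = (69.2 + 39.4 + 83.0 + 40.8 + 67.1 + 59.5 + 84.1) / 7 = 443.1000 / 7 = 63.3000
UCL = X̄̄ + A₂·R̄ = 3172.5571 + 0.419 × 63.3000 = 3199.0798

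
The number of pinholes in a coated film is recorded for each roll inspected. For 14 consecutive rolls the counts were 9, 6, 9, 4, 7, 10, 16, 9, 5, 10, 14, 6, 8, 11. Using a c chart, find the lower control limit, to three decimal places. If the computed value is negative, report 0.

0.000

c̄ = (9 + 6 + 9 + 4 + 7 + 10 + 16 + 9 + 5 + 10 + 14 + 6 + 8 + 11) / 14 = 124 / 14 = 8.8571
LCL = c̄ − 3√c̄ = 8.8571 − 3 × 2.9761 = -0.0711 → 0 (cannot be negative)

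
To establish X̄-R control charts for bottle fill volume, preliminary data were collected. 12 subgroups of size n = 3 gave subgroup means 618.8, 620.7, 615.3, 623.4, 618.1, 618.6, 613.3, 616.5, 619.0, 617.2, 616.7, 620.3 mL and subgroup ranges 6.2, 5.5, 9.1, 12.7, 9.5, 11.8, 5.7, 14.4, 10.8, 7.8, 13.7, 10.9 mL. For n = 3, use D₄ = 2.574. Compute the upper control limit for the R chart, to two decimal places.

25.33

R̄ = (6.2 + 5.5 + 9.1 + 12.7 + 9.5 + 11.8 + 5.7 + 14.4 + 10.8 + 7.8 + 13.7 + 10.9) / 12 = 118.1000 / 12 = 9.8417
UCL_R = D₄·R̄ = 2.574 × 9.8417 = 25.3324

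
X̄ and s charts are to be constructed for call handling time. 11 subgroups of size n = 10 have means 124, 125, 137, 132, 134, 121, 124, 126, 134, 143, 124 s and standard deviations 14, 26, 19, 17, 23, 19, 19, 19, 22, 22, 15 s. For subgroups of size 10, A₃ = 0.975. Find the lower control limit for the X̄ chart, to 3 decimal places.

110.398

X̄̄ = (124 + 125 + 137 + 132 + 134 + 121 + 124 + 126 + 134 + 143 + 124) / 11 = 129.4545
s̄ = (14 + 26 + 19 + 17 + 23 + 19 + 19 + 19 + 22 + 22 + 15) / 11 = 19.5455
LCL = X̄̄ − A₃·s̄ = 129.4545 − 0.975 × 19.5455 = 110.3977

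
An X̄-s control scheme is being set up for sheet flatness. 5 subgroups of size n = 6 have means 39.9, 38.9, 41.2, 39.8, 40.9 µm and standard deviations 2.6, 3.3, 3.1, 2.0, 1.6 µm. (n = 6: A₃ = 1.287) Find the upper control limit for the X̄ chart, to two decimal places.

43.38

X̄̄ = (39.9 + 38.9 + 41.2 + 39.8 + 40.9) / 5 = 40.1400
s̄ = (2.6 + 3.3 + 3.1 + 2.0 + 1.6) / 5 = 2.5200
UCL = X̄̄ + A₃·s̄ = 40.1400 + 1.287 × 2.5200 = 43.3832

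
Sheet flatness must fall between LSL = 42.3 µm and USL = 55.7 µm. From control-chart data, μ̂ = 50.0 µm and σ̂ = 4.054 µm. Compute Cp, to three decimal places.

0.551

Cp = (USL − LSL) / (6σ̂) = (55.7 − 42.3) / (6 × 4.054) = 13.4000 / 24.3240 = 0.5509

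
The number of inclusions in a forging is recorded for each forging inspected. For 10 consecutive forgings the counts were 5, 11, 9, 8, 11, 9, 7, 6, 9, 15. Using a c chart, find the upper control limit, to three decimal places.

18.000

c̄ = (5 + 11 + 9 + 8 + 11 + 9 + 7 + 6 + 9 + 15) / 10 = 90 / 10 = 9.0000
UCL = c̄ + 3√c̄ = 9.0000 + 3 × √9.0000 = 9.0000 + 3 × 3.0000 = 18.0000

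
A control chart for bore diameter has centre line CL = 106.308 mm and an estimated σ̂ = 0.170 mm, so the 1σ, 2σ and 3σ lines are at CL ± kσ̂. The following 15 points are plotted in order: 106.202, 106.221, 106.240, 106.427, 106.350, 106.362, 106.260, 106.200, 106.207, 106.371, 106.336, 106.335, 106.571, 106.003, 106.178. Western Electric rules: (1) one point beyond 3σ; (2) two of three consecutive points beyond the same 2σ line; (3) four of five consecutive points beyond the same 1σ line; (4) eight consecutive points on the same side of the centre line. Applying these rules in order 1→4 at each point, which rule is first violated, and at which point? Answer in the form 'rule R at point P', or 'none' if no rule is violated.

none

Zone of each point (C = within 1σ̂, B = 1σ̂–2σ̂, A = 2σ̂–3σ̂, * = beyond 3σ̂; sign = side of CL): 1:-C, 2:-C, 3:-C, 4:+C, 5:+C, 6:+C, 7:-C, 8:-C, 9:-C, 10:+C, 11:+C, 12:+C, 13:+B, 14:-B, 15:-C
No rule fires across all 15 points.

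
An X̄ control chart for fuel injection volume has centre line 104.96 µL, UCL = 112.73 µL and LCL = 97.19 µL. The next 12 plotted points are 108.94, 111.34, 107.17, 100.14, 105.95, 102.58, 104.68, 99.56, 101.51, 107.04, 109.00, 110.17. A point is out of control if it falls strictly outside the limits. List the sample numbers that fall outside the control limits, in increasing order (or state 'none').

none

All 12 points lie within [97.19, 112.73].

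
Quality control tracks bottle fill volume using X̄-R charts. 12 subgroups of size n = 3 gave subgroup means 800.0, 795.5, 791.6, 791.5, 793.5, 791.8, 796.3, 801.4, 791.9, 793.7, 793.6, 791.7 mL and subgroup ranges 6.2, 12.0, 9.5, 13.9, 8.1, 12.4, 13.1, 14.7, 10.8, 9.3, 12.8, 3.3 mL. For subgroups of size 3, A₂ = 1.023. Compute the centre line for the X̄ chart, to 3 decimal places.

794.375

X̄̄ = (800.0 + 795.5 + 791.6 + 791.5 + 793.5 + 791.8 + 796.3 + 801.4 + 791.9 + 793.7 + 793.6 + 791.7) / 12 = 9532.5000 / 12 = 794.3750
CL = X̄̄ = 794.3750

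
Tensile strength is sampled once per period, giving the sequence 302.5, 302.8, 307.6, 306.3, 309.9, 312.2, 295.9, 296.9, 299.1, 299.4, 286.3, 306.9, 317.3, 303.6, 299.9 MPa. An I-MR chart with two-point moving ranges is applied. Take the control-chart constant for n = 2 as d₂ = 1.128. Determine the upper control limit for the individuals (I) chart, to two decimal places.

320.89

X̄ = (302.5 + 302.8 + 307.6 + 306.3 + 309.9 + 312.2 + 295.9 + 296.9 + 299.1 + 299.4 + 286.3 + 306.9 + 317.3 + 303.6 + 299.9) / 15 = 303.1067
Moving ranges: 0.3, 4.8, 1.3, 3.6, 2.3, 16.3, 1.0, 2.2, 0.3, 13.1, 20.6, 10.4, 13.7, 3.7; M̄R̄ = 93.6000 / 14 = 6.6857
UCL = X̄ + 3·M̄R̄/d₂ = 303.1067 + 3 × 6.6857 / 1.128 = 320.8878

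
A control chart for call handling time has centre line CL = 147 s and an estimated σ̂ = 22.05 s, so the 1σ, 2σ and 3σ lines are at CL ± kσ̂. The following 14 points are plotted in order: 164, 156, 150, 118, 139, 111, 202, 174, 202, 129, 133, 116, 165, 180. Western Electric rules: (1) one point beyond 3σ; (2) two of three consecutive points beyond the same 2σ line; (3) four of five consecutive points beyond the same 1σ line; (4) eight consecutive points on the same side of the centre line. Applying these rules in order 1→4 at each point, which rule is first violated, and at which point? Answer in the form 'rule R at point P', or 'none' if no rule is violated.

Zone of each point (C = within 1σ̂, B = 1σ̂–2σ̂, A = 2σ̂–3σ̂, * = beyond 3σ̂; sign = side of CL): 1:+C, 2:+C, 3:+C, 4:-B, 5:-C, 6:-B, 7:+A, 8:+B, 9:+A, 10:-C, 11:-C, 12:-B, 13:+C, 14:+B
Rule 2 (two of three consecutive points beyond the same 2σ limit) is satisfied at point 9.

rule 2 at point 9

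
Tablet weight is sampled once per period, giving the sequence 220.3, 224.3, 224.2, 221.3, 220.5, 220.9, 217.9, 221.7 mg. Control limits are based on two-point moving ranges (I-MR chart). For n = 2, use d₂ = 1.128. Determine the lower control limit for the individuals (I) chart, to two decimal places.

X̄ = (220.3 + 224.3 + 224.2 + 221.3 + 220.5 + 220.9 + 217.9 + 221.7) / 8 = 221.3875
Moving ranges: 4.0, 0.1, 2.9, 0.8, 0.4, 3.0, 3.8; M̄R̄ = 15.0000 / 7 = 2.1429
LCL = X̄ − 3·M̄R̄/d₂ = 221.3875 − 3 × 2.1429 / 1.128 = 215.6884

215.69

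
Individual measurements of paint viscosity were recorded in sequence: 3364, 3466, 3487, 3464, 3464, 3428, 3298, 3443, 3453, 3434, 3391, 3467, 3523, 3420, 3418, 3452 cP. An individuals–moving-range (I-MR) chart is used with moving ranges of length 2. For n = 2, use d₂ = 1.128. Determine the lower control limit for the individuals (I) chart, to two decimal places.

X̄ = (3364 + 3466 + 3487 + 3464 + 3464 + 3428 + 3298 + 3443 + 3453 + 3434 + 3391 + 3467 + 3523 + 3420 + 3418 + 3452) / 16 = 3435.7500
Moving ranges: 102, 21, 23, 0, 36, 130, 145, 10, 19, 43, 76, 56, 103, 2, 34; M̄R̄ = 800.0000 / 15 = 53.3333
LCL = X̄ − 3·M̄R̄/d₂ = 3435.7500 − 3 × 53.3333 / 1.128 = 3293.9060

3293.91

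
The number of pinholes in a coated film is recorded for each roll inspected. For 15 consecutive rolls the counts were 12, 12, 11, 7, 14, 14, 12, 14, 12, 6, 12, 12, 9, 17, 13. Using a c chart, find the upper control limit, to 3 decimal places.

22.105

c̄ = (12 + 12 + 11 + 7 + 14 + 14 + 12 + 14 + 12 + 6 + 12 + 12 + 9 + 17 + 13) / 15 = 177 / 15 = 11.8000
UCL = c̄ + 3√c̄ = 11.8000 + 3 × √11.8000 = 11.8000 + 3 × 3.4351 = 22.1053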